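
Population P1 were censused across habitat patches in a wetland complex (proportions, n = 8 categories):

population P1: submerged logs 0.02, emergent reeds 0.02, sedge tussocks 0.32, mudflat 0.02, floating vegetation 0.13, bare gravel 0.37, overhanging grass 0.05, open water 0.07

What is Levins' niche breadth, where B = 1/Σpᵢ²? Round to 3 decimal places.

3.776

Σpᵢ² = 0.02² + 0.02² + 0.32² + 0.02² + 0.13² + 0.37² + 0.05² + 0.07² = 0.0004 + 0.0004 + 0.1024 + 0.0004 + 0.0169 + 0.1369 + 0.0025 + 0.0049 = 0.2648
B = 1 / 0.2648 = 3.77644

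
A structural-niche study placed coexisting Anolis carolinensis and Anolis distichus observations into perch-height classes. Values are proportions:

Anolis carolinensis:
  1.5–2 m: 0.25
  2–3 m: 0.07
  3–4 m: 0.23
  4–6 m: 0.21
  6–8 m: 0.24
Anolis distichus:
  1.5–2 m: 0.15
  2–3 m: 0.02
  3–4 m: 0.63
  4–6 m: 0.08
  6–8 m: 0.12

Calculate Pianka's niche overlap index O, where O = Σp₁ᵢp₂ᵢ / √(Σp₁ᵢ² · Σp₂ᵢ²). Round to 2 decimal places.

Σ p₁ᵢp₂ᵢ = 0.0375 + 0.0014 + 0.1449 + 0.0168 + 0.0288 = 0.2294
Σp_1ᵢ² = 0.25² + 0.07² + 0.23² + 0.21² + 0.24² = 0.0625 + 0.0049 + 0.0529 + 0.0441 + 0.0576 = 0.2220
Σp_2ᵢ² = 0.15² + 0.02² + 0.63² + 0.08² + 0.12² = 0.0225 + 0.0004 + 0.3969 + 0.0064 + 0.0144 = 0.4406
O = 0.2294 / √(0.2220 × 0.4406) = 0.2294 / 0.31275 = 0.7335

0.73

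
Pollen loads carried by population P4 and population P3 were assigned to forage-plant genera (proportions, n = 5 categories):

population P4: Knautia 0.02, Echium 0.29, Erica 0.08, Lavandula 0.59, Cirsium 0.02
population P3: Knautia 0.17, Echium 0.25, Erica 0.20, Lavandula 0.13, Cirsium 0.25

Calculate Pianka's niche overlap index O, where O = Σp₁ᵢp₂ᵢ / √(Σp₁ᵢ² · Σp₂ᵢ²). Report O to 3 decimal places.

0.570

Σ p₁ᵢp₂ᵢ = 0.0034 + 0.0725 + 0.0160 + 0.0767 + 0.0050 = 0.1736
Σp_1ᵢ² = 0.02² + 0.29² + 0.08² + 0.59² + 0.02² = 0.0004 + 0.0841 + 0.0064 + 0.3481 + 0.0004 = 0.4394
Σp_2ᵢ² = 0.17² + 0.25² + 0.20² + 0.13² + 0.25² = 0.0289 + 0.0625 + 0.0400 + 0.0169 + 0.0625 = 0.2108
O = 0.1736 / √(0.4394 × 0.2108) = 0.1736 / 0.304344 = 0.57041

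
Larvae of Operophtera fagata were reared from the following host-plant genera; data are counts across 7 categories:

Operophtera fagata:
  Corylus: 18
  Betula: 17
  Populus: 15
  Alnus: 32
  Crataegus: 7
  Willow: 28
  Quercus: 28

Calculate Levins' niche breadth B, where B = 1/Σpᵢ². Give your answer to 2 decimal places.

Proportions for Operophtera fagata (n=145): 18/145=0.1241, 17/145=0.1172, 15/145=0.1034, 32/145=0.2207, 7/145=0.0483, 28/145=0.1931, 28/145=0.1931
Σpᵢ² = 0.1241² + 0.1172² + 0.1034² + 0.2207² + 0.0483² + 0.1931² + 0.1931² = 0.015401 + 0.013736 + 0.010692 + 0.048708 + 0.002333 + 0.037288 + 0.037288 = 0.165446
B = 1 / 0.165446 = 6.0443

6.04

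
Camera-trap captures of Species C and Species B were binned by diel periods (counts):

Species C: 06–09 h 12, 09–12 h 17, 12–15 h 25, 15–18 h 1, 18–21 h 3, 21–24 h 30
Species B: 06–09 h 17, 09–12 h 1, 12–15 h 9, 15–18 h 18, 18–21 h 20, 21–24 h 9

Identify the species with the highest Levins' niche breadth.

Species B

Proportions for Species C (n=88): 12/88=0.1364, 17/88=0.1932, 25/88=0.2841, 1/88=0.0114, 3/88=0.0341, 30/88=0.3409
Proportions for Species B (n=74): 17/74=0.2297, 1/74=0.0135, 9/74=0.1216, 18/74=0.2432, 20/74=0.2703, 9/74=0.1216
Σp_Cᵢ² = 0.1364² + 0.1932² + 0.2841² + 0.0114² + 0.0341² + 0.3409² = 0.018605 + 0.037326 + 0.080713 + 0.000130 + 0.001163 + 0.116213 = 0.254150
B_C = 1 / 0.254150 = 3.9347
Σp_Bᵢ² = 0.2297² + 0.0135² + 0.1216² + 0.2432² + 0.2703² + 0.1216² = 0.052762 + 0.000182 + 0.014787 + 0.059146 + 0.073062 + 0.014787 = 0.214726
B_B = 1 / 0.214726 = 4.6571
Highest B → broadest niche (most generalist): Species B (B = 4.66).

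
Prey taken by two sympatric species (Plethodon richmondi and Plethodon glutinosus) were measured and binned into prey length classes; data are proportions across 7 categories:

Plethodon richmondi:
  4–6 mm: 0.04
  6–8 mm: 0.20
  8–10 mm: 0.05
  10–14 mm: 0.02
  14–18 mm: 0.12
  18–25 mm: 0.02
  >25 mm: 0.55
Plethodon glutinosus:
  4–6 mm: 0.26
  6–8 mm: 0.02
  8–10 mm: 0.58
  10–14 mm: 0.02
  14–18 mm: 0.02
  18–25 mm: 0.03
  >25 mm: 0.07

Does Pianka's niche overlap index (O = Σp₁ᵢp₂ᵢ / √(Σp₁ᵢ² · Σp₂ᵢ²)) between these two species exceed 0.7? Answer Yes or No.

Σ p₁ᵢp₂ᵢ = 0.0104 + 0.0040 + 0.0290 + 0.0004 + 0.0024 + 0.0006 + 0.0385 = 0.0853
Σp_1ᵢ² = 0.04² + 0.20² + 0.05² + 0.02² + 0.12² + 0.02² + 0.55² = 0.0016 + 0.0400 + 0.0025 + 0.0004 + 0.0144 + 0.0004 + 0.3025 = 0.3618
Σp_2ᵢ² = 0.26² + 0.02² + 0.58² + 0.02² + 0.02² + 0.03² + 0.07² = 0.0676 + 0.0004 + 0.3364 + 0.0004 + 0.0004 + 0.0009 + 0.0049 = 0.4110
O = 0.0853 / √(0.3618 × 0.4110) = 0.0853 / 0.38562 = 0.2212
O = 0.2212 < 0.7 → No.

No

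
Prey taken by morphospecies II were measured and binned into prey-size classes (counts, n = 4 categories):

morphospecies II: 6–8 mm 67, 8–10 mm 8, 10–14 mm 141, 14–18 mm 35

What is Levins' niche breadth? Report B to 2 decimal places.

2.46

Proportions for morphospecies II (n=251): 67/251=0.2669, 8/251=0.0319, 141/251=0.5618, 35/251=0.1394
Σpᵢ² = 0.2669² + 0.0319² + 0.5618² + 0.1394² = 0.071236 + 0.001018 + 0.315619 + 0.019432 = 0.407305
B = 1 / 0.407305 = 2.4552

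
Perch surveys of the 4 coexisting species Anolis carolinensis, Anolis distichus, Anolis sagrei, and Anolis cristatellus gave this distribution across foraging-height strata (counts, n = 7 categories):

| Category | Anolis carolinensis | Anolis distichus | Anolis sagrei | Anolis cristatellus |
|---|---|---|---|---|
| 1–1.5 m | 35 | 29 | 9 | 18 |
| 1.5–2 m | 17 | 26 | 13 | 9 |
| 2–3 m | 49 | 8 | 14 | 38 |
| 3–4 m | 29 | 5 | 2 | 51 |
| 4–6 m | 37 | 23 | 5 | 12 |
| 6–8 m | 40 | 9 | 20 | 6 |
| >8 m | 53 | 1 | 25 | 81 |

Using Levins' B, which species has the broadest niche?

Proportions for Anolis carolinensis (n=260): 35/260=0.1346, 17/260=0.0654, 49/260=0.1885, 29/260=0.1115, 37/260=0.1423, 40/260=0.1538, 53/260=0.2038
Proportions for Anolis distichus (n=101): 29/101=0.2871, 26/101=0.2574, 8/101=0.0792, 5/101=0.0495, 23/101=0.2277, 9/101=0.0891, 1/101=0.0099
Proportions for Anolis sagrei (n=88): 9/88=0.1023, 13/88=0.1477, 14/88=0.1591, 2/88=0.0227, 5/88=0.0568, 20/88=0.2273, 25/88=0.2841
Proportions for Anolis cristatellus (n=215): 18/215=0.0837, 9/215=0.0419, 38/215=0.1767, 51/215=0.2372, 12/215=0.0558, 6/215=0.0279, 81/215=0.3767
Σp_caroᵢ² = 0.1346² + 0.0654² + 0.1885² + 0.1115² + 0.1423² + 0.1538² + 0.2038² = 0.018117 + 0.004277 + 0.035532 + 0.012432 + 0.020249 + 0.023654 + 0.041534 = 0.155795
B_caro = 1 / 0.155795 = 6.4187
Σp_distᵢ² = 0.2871² + 0.2574² + 0.0792² + 0.0495² + 0.2277² + 0.0891² + 0.0099² = 0.082426 + 0.066255 + 0.006273 + 0.002450 + 0.051847 + 0.007939 + 0.000098 = 0.217288
B_dist = 1 / 0.217288 = 4.6022
Σp_sagrᵢ² = 0.1023² + 0.1477² + 0.1591² + 0.0227² + 0.0568² + 0.2273² + 0.2841² = 0.010465 + 0.021815 + 0.025313 + 0.000515 + 0.003226 + 0.051665 + 0.080713 = 0.193712
B_sagr = 1 / 0.193712 = 5.1623
Σp_crisᵢ² = 0.0837² + 0.0419² + 0.1767² + 0.2372² + 0.0558² + 0.0279² + 0.3767² = 0.007006 + 0.001756 + 0.031223 + 0.056264 + 0.003114 + 0.000778 + 0.141903 = 0.242044
B_cris = 1 / 0.242044 = 4.1315
Highest B → broadest niche (most generalist): Anolis carolinensis (B = 6.42).

Anolis carolinensis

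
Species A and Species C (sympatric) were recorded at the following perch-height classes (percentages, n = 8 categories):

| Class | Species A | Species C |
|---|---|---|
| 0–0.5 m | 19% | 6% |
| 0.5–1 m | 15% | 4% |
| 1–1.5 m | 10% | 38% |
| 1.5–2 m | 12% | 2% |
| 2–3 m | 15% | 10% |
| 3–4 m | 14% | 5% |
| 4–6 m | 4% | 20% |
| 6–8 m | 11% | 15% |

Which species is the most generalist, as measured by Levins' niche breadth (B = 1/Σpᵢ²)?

Species A

Convert percentages to proportions (divide by 100).
Σp_Aᵢ² = 0.19² + 0.15² + 0.10² + 0.12² + 0.15² + 0.14² + 0.04² + 0.11² = 0.0361 + 0.0225 + 0.0100 + 0.0144 + 0.0225 + 0.0196 + 0.0016 + 0.0121 = 0.1388
B_A = 1 / 0.1388 = 7.2046
Σp_Cᵢ² = 0.06² + 0.04² + 0.38² + 0.02² + 0.10² + 0.05² + 0.20² + 0.15² = 0.0036 + 0.0016 + 0.1444 + 0.0004 + 0.0100 + 0.0025 + 0.0400 + 0.0225 = 0.2250
B_C = 1 / 0.2250 = 4.4444
Highest B → broadest niche (most generalist): Species A (B = 7.20).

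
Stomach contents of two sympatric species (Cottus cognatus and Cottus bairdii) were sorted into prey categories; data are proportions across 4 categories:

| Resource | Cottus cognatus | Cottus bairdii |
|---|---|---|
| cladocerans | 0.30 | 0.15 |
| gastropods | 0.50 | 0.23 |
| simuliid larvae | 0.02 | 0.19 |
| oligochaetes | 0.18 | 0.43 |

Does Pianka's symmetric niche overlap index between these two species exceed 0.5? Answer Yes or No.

Yes

Σ p₁ᵢp₂ᵢ = 0.0450 + 0.1150 + 0.0038 + 0.0774 = 0.2412
Σp_1ᵢ² = 0.30² + 0.50² + 0.02² + 0.18² = 0.0900 + 0.2500 + 0.0004 + 0.0324 = 0.3728
Σp_2ᵢ² = 0.15² + 0.23² + 0.19² + 0.43² = 0.0225 + 0.0529 + 0.0361 + 0.1849 = 0.2964
O = 0.2412 / √(0.3728 × 0.2964) = 0.2412 / 0.33241 = 0.7256
O = 0.7256 > 0.5 → Yes.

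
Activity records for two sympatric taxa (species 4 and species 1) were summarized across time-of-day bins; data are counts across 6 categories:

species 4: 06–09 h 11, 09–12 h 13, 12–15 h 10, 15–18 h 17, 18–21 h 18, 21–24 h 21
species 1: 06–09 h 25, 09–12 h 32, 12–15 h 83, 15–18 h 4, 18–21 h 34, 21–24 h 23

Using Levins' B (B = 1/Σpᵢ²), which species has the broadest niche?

species 4

Proportions for species 4 (n=90): 11/90=0.1222, 13/90=0.1444, 10/90=0.1111, 17/90=0.1889, 18/90=0.2000, 21/90=0.2333
Proportions for species 1 (n=201): 25/201=0.1244, 32/201=0.1592, 83/201=0.4129, 4/201=0.0199, 34/201=0.1692, 23/201=0.1144
Σp_4ᵢ² = 0.1222² + 0.1444² + 0.1111² + 0.1889² + 0.2000² + 0.2333² = 0.014933 + 0.020851 + 0.012343 + 0.035683 + 0.040000 + 0.054429 = 0.178239
B_4 = 1 / 0.178239 = 5.6104
Σp_1ᵢ² = 0.1244² + 0.1592² + 0.4129² + 0.0199² + 0.1692² + 0.1144² = 0.015475 + 0.025345 + 0.170486 + 0.000396 + 0.028629 + 0.013087 = 0.253418
B_1 = 1 / 0.253418 = 3.9460
Highest B → broadest niche (most generalist): species 4 (B = 5.61).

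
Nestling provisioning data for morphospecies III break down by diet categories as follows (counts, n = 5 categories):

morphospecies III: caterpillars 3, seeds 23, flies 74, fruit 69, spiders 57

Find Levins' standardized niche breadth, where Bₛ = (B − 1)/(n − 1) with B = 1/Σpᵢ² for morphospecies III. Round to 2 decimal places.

0.66

Proportions for morphospecies III (n=226): 3/226=0.0133, 23/226=0.1018, 74/226=0.3274, 69/226=0.3053, 57/226=0.2522
Σpᵢ² = 0.0133² + 0.1018² + 0.3274² + 0.3053² + 0.2522² = 0.000177 + 0.010363 + 0.107191 + 0.093208 + 0.063605 = 0.274544
B = 1 / 0.274544 = 3.6424
Bₛ = (B − 1)/(n − 1) = (3.6424 − 1)/(5 − 1) = 2.6424/4 = 0.6606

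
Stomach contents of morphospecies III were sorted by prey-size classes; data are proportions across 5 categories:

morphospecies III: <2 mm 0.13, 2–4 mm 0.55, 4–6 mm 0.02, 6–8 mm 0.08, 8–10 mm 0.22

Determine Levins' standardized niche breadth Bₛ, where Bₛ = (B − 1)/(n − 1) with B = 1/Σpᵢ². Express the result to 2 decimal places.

Σpᵢ² = 0.13² + 0.55² + 0.02² + 0.08² + 0.22² = 0.0169 + 0.3025 + 0.0004 + 0.0064 + 0.0484 = 0.3746
B = 1 / 0.3746 = 2.6695
Bₛ = (B − 1)/(n − 1) = (2.6695 − 1)/(5 − 1) = 1.6695/4 = 0.4174

0.42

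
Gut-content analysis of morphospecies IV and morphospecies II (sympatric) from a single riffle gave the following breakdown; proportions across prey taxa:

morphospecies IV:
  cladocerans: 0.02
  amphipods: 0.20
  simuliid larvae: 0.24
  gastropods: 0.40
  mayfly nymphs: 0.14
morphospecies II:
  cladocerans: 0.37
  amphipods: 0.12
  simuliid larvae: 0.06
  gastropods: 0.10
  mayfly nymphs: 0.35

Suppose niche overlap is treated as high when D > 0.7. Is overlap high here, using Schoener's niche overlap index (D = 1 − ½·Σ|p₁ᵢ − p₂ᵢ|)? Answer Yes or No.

No

Σ|p₁ᵢ − p₂ᵢ| = 0.35 + 0.08 + 0.18 + 0.30 + 0.21 = 1.12
D = 1 − ½ × 1.12 = 1 − 0.560 = 0.4400
D = 0.4400 < 0.7 → No.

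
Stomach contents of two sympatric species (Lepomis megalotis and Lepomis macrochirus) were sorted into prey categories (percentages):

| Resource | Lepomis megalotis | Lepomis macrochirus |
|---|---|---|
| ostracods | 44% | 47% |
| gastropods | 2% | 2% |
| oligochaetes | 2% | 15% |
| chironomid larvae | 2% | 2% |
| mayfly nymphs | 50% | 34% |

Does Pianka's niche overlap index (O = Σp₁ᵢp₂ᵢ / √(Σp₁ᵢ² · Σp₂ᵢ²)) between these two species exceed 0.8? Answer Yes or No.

Convert percentages to proportions (divide by 100).
Σ p₁ᵢp₂ᵢ = 0.2068 + 0.0004 + 0.0030 + 0.0004 + 0.1700 = 0.3806
Σp_1ᵢ² = 0.44² + 0.02² + 0.02² + 0.02² + 0.50² = 0.1936 + 0.0004 + 0.0004 + 0.0004 + 0.2500 = 0.4448
Σp_2ᵢ² = 0.47² + 0.02² + 0.15² + 0.02² + 0.34² = 0.2209 + 0.0004 + 0.0225 + 0.0004 + 0.1156 = 0.3598
O = 0.3806 / √(0.4448 × 0.3598) = 0.3806 / 0.40005 = 0.9514
O = 0.9514 > 0.8 → Yes.

Yes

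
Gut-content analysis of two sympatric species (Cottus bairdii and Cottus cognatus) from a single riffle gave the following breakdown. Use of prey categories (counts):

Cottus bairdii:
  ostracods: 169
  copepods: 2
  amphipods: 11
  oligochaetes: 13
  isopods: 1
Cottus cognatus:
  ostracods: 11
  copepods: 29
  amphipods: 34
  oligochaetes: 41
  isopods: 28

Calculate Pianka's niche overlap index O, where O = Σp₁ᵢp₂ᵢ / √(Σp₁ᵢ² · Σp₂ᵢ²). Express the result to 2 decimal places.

Proportions for Cottus bairdii (n=196): 169/196=0.8622, 2/196=0.0102, 11/196=0.0561, 13/196=0.0663, 1/196=0.0051
Proportions for Cottus cognatus (n=143): 11/143=0.0769, 29/143=0.2028, 34/143=0.2378, 41/143=0.2867, 28/143=0.1958
Σ p₁ᵢp₂ᵢ = 0.066303 + 0.002069 + 0.013341 + 0.019008 + 0.000999 = 0.101720
Σp_1ᵢ² = 0.8622² + 0.0102² + 0.0561² + 0.0663² + 0.0051² = 0.743389 + 0.000104 + 0.003147 + 0.004396 + 0.000026 = 0.751062
Σp_2ᵢ² = 0.0769² + 0.2028² + 0.2378² + 0.2867² + 0.1958² = 0.005914 + 0.041128 + 0.056549 + 0.082197 + 0.038338 = 0.224126
O = 0.101720 / √(0.751062 × 0.224126) = 0.101720 / 0.4102835 = 0.2479

0.25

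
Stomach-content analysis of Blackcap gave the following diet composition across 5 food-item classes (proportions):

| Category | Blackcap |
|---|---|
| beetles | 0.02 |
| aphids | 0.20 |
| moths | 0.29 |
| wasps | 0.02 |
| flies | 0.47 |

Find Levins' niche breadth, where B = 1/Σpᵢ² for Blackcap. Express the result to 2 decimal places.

2.89

Σpᵢ² = 0.02² + 0.20² + 0.29² + 0.02² + 0.47² = 0.0004 + 0.0400 + 0.0841 + 0.0004 + 0.2209 = 0.3458
B = 1 / 0.3458 = 2.8918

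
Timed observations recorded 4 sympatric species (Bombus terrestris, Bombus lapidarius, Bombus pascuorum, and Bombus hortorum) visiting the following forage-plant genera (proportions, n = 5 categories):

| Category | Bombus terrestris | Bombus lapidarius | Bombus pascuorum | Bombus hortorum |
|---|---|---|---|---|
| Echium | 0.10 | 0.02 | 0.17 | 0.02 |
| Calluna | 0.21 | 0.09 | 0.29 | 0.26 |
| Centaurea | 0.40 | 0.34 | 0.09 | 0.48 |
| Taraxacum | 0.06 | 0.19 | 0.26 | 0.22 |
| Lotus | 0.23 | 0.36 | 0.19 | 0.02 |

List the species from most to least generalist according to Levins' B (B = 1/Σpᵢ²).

Σp_terrᵢ² = 0.10² + 0.21² + 0.40² + 0.06² + 0.23² = 0.0100 + 0.0441 + 0.1600 + 0.0036 + 0.0529 = 0.2706
B_terr = 1 / 0.2706 = 3.6955
Σp_lapiᵢ² = 0.02² + 0.09² + 0.34² + 0.19² + 0.36² = 0.0004 + 0.0081 + 0.1156 + 0.0361 + 0.1296 = 0.2898
B_lapi = 1 / 0.2898 = 3.4507
Σp_pascᵢ² = 0.17² + 0.29² + 0.09² + 0.26² + 0.19² = 0.0289 + 0.0841 + 0.0081 + 0.0676 + 0.0361 = 0.2248
B_pasc = 1 / 0.2248 = 4.4484
Σp_hortᵢ² = 0.02² + 0.26² + 0.48² + 0.22² + 0.02² = 0.0004 + 0.0676 + 0.2304 + 0.0484 + 0.0004 = 0.3472
B_hort = 1 / 0.3472 = 2.8802
Ranking by B (broadest → narrowest): Bombus pascuorum (4.45) > Bombus terrestris (3.70) > Bombus lapidarius (3.45) > Bombus hortorum (2.88)

Bombus pascuorum > Bombus terrestris > Bombus lapidarius > Bombus hortorum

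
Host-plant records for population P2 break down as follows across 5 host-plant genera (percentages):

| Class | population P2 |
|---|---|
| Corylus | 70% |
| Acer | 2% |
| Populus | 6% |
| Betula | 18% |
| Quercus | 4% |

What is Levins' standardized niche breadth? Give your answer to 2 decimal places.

Convert percentages to proportions (divide by 100).
Σpᵢ² = 0.70² + 0.02² + 0.06² + 0.18² + 0.04² = 0.4900 + 0.0004 + 0.0036 + 0.0324 + 0.0016 = 0.5280
B = 1 / 0.5280 = 1.8939
Bₛ = (B − 1)/(n − 1) = (1.8939 − 1)/(5 − 1) = 0.8939/4 = 0.2235

0.22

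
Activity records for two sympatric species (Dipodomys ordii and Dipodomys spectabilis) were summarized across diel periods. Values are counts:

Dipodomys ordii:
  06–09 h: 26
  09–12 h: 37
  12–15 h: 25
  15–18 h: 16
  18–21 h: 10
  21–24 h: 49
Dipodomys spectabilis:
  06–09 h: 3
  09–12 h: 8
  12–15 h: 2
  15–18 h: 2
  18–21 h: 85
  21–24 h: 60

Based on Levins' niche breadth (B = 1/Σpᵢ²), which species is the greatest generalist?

Proportions for Dipodomys ordii (n=163): 26/163=0.1595, 37/163=0.2270, 25/163=0.1534, 16/163=0.0982, 10/163=0.0613, 49/163=0.3006
Proportions for Dipodomys spectabilis (n=160): 3/160=0.0188, 8/160=0.0500, 2/160=0.0125, 2/160=0.0125, 85/160=0.5313, 60/160=0.3750
Σp_ordiᵢ² = 0.1595² + 0.2270² + 0.1534² + 0.0982² + 0.0613² + 0.3006² = 0.025440 + 0.051529 + 0.023532 + 0.009643 + 0.003758 + 0.090360 = 0.204262
B_ordi = 1 / 0.204262 = 4.8957
Σp_specᵢ² = 0.0188² + 0.0500² + 0.0125² + 0.0125² + 0.5313² + 0.3750² = 0.000353 + 0.002500 + 0.000156 + 0.000156 + 0.282280 + 0.140625 = 0.426070
B_spec = 1 / 0.426070 = 2.3470
Highest B → broadest niche (most generalist): Dipodomys ordii (B = 4.90).

Dipodomys ordii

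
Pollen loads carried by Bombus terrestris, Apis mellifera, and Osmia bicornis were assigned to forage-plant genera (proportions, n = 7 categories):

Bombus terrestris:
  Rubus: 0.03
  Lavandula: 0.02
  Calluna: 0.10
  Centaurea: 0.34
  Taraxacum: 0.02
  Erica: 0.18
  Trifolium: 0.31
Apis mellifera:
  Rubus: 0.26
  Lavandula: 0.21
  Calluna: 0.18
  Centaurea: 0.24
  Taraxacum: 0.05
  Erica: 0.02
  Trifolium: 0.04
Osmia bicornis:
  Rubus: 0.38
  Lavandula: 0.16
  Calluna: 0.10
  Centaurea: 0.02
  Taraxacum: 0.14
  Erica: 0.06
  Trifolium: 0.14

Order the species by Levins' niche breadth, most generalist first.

Apis mellifera > Osmia bicornis > Bombus terrestris

Σp_terrᵢ² = 0.03² + 0.02² + 0.10² + 0.34² + 0.02² + 0.18² + 0.31² = 0.0009 + 0.0004 + 0.0100 + 0.1156 + 0.0004 + 0.0324 + 0.0961 = 0.2558
B_terr = 1 / 0.2558 = 3.9093
Σp_mellᵢ² = 0.26² + 0.21² + 0.18² + 0.24² + 0.05² + 0.02² + 0.04² = 0.0676 + 0.0441 + 0.0324 + 0.0576 + 0.0025 + 0.0004 + 0.0016 = 0.2062
B_mell = 1 / 0.2062 = 4.8497
Σp_bicoᵢ² = 0.38² + 0.16² + 0.10² + 0.02² + 0.14² + 0.06² + 0.14² = 0.1444 + 0.0256 + 0.0100 + 0.0004 + 0.0196 + 0.0036 + 0.0196 = 0.2232
B_bico = 1 / 0.2232 = 4.4803
Ranking by B (broadest → narrowest): Apis mellifera (4.85) > Osmia bicornis (4.48) > Bombus terrestris (3.91)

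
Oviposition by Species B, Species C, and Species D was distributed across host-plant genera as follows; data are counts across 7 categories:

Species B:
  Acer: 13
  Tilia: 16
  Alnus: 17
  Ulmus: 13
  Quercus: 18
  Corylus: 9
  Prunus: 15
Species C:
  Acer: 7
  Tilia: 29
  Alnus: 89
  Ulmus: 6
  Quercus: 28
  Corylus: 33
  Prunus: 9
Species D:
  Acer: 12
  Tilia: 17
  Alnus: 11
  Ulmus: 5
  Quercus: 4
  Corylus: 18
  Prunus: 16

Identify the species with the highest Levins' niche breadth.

Proportions for Species B (n=101): 13/101=0.1287, 16/101=0.1584, 17/101=0.1683, 13/101=0.1287, 18/101=0.1782, 9/101=0.0891, 15/101=0.1485
Proportions for Species C (n=201): 7/201=0.0348, 29/201=0.1443, 89/201=0.4428, 6/201=0.0299, 28/201=0.1393, 33/201=0.1642, 9/201=0.0448
Proportions for Species D (n=83): 12/83=0.1446, 17/83=0.2048, 11/83=0.1325, 5/83=0.0602, 4/83=0.0482, 18/83=0.2169, 16/83=0.1928
Σp_Bᵢ² = 0.1287² + 0.1584² + 0.1683² + 0.1287² + 0.1782² + 0.0891² + 0.1485² = 0.016564 + 0.025091 + 0.028325 + 0.016564 + 0.031755 + 0.007939 + 0.022052 = 0.148290
B_B = 1 / 0.148290 = 6.7435
Σp_Cᵢ² = 0.0348² + 0.1443² + 0.4428² + 0.0299² + 0.1393² + 0.1642² + 0.0448² = 0.001211 + 0.020822 + 0.196072 + 0.000894 + 0.019404 + 0.026962 + 0.002007 = 0.267372
B_C = 1 / 0.267372 = 3.7401
Σp_Dᵢ² = 0.1446² + 0.2048² + 0.1325² + 0.0602² + 0.0482² + 0.2169² + 0.1928² = 0.020909 + 0.041943 + 0.017556 + 0.003624 + 0.002323 + 0.047046 + 0.037172 = 0.170573
B_D = 1 / 0.170573 = 5.8626
Highest B → broadest niche (most generalist): Species B (B = 6.74).

Species B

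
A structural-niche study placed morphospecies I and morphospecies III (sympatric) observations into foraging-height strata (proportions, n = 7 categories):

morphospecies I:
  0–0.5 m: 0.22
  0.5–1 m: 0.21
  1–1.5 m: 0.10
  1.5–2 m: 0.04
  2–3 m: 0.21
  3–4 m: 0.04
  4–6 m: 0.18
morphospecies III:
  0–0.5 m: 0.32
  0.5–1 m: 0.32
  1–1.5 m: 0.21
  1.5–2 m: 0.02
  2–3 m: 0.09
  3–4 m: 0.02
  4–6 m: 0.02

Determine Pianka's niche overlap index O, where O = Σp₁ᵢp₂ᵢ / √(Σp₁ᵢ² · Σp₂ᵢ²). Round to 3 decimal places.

Σ p₁ᵢp₂ᵢ = 0.0704 + 0.0672 + 0.0210 + 0.0008 + 0.0189 + 0.0008 + 0.0036 = 0.1827
Σp_1ᵢ² = 0.22² + 0.21² + 0.10² + 0.04² + 0.21² + 0.04² + 0.18² = 0.0484 + 0.0441 + 0.0100 + 0.0016 + 0.0441 + 0.0016 + 0.0324 = 0.1822
Σp_2ᵢ² = 0.32² + 0.32² + 0.21² + 0.02² + 0.09² + 0.02² + 0.02² = 0.1024 + 0.1024 + 0.0441 + 0.0004 + 0.0081 + 0.0004 + 0.0004 = 0.2582
O = 0.1827 / √(0.1822 × 0.2582) = 0.1827 / 0.216896 = 0.84234

0.842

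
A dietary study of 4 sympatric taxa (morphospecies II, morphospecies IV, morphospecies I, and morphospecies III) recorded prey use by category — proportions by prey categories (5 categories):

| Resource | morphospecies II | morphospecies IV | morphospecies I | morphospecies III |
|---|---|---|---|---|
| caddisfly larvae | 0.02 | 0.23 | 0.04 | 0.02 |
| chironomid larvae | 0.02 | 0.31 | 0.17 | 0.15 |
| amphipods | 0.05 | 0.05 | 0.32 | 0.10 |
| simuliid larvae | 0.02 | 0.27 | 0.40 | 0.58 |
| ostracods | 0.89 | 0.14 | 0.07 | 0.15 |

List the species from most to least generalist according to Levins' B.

Σp_IIᵢ² = 0.02² + 0.02² + 0.05² + 0.02² + 0.89² = 0.0004 + 0.0004 + 0.0025 + 0.0004 + 0.7921 = 0.7958
B_II = 1 / 0.7958 = 1.2566
Σp_IVᵢ² = 0.23² + 0.31² + 0.05² + 0.27² + 0.14² = 0.0529 + 0.0961 + 0.0025 + 0.0729 + 0.0196 = 0.2440
B_IV = 1 / 0.2440 = 4.0984
Σp_Iᵢ² = 0.04² + 0.17² + 0.32² + 0.40² + 0.07² = 0.0016 + 0.0289 + 0.1024 + 0.1600 + 0.0049 = 0.2978
B_I = 1 / 0.2978 = 3.3580
Σp_IIIᵢ² = 0.02² + 0.15² + 0.10² + 0.58² + 0.15² = 0.0004 + 0.0225 + 0.0100 + 0.3364 + 0.0225 = 0.3918
B_III = 1 / 0.3918 = 2.5523
Ranking by B (broadest → narrowest): morphospecies IV (4.10) > morphospecies I (3.36) > morphospecies III (2.55) > morphospecies II (1.26)

morphospecies IV > morphospecies I > morphospecies III > morphospecies II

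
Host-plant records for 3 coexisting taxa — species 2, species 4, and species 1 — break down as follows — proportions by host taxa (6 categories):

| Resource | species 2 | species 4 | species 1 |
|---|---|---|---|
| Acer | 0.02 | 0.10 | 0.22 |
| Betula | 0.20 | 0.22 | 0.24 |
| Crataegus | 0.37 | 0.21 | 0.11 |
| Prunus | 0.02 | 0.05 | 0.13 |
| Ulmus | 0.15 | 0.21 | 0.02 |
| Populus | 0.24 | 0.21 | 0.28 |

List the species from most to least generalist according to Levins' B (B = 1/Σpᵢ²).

species 4 > species 1 > species 2

Σp_2ᵢ² = 0.02² + 0.20² + 0.37² + 0.02² + 0.15² + 0.24² = 0.0004 + 0.0400 + 0.1369 + 0.0004 + 0.0225 + 0.0576 = 0.2578
B_2 = 1 / 0.2578 = 3.8790
Σp_4ᵢ² = 0.10² + 0.22² + 0.21² + 0.05² + 0.21² + 0.21² = 0.0100 + 0.0484 + 0.0441 + 0.0025 + 0.0441 + 0.0441 = 0.1932
B_4 = 1 / 0.1932 = 5.1760
Σp_1ᵢ² = 0.22² + 0.24² + 0.11² + 0.13² + 0.02² + 0.28² = 0.0484 + 0.0576 + 0.0121 + 0.0169 + 0.0004 + 0.0784 = 0.2138
B_1 = 1 / 0.2138 = 4.6773
Ranking by B (broadest → narrowest): species 4 (5.18) > species 1 (4.68) > species 2 (3.88)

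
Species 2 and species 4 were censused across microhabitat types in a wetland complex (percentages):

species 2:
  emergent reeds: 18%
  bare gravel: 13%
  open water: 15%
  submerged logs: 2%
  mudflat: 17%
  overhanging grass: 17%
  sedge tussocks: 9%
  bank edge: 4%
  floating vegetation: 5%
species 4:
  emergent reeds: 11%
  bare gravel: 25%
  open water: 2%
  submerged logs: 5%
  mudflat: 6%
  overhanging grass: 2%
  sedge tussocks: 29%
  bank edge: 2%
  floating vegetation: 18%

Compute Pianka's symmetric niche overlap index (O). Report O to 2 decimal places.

0.63

Convert percentages to proportions (divide by 100).
Σ p₁ᵢp₂ᵢ = 0.0198 + 0.0325 + 0.0030 + 0.0010 + 0.0102 + 0.0034 + 0.0261 + 0.0008 + 0.0090 = 0.1058
Σp_1ᵢ² = 0.18² + 0.13² + 0.15² + 0.02² + 0.17² + 0.17² + 0.09² + 0.04² + 0.05² = 0.0324 + 0.0169 + 0.0225 + 0.0004 + 0.0289 + 0.0289 + 0.0081 + 0.0016 + 0.0025 = 0.1422
Σp_2ᵢ² = 0.11² + 0.25² + 0.02² + 0.05² + 0.06² + 0.02² + 0.29² + 0.02² + 0.18² = 0.0121 + 0.0625 + 0.0004 + 0.0025 + 0.0036 + 0.0004 + 0.0841 + 0.0004 + 0.0324 = 0.1984
O = 0.1058 / √(0.1422 × 0.1984) = 0.1058 / 0.16797 = 0.6299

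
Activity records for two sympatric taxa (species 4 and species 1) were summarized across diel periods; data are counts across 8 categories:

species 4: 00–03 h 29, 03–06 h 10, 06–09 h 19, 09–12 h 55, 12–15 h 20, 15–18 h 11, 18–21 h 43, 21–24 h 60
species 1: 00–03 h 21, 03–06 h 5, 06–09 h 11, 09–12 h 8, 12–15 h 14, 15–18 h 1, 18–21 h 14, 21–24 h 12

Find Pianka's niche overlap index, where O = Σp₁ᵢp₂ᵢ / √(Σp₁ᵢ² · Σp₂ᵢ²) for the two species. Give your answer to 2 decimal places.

0.84

Proportions for species 4 (n=247): 29/247=0.1174, 10/247=0.0405, 19/247=0.0769, 55/247=0.2227, 20/247=0.0810, 11/247=0.0445, 43/247=0.1741, 60/247=0.2429
Proportions for species 1 (n=86): 21/86=0.2442, 5/86=0.0581, 11/86=0.1279, 8/86=0.0930, 14/86=0.1628, 1/86=0.0116, 14/86=0.1628, 12/86=0.1395
Σ p₁ᵢp₂ᵢ = 0.028669 + 0.002353 + 0.009836 + 0.020711 + 0.013187 + 0.000516 + 0.028343 + 0.033885 = 0.137500
Σp_1ᵢ² = 0.1174² + 0.0405² + 0.0769² + 0.2227² + 0.0810² + 0.0445² + 0.1741² + 0.2429² = 0.013783 + 0.001640 + 0.005914 + 0.049595 + 0.006561 + 0.001980 + 0.030311 + 0.059000 = 0.168784
Σp_2ᵢ² = 0.2442² + 0.0581² + 0.1279² + 0.0930² + 0.1628² + 0.0116² + 0.1628² + 0.1395² = 0.059634 + 0.003376 + 0.016358 + 0.008649 + 0.026504 + 0.000135 + 0.026504 + 0.019460 = 0.160620
O = 0.137500 / √(0.168784 × 0.160620) = 0.137500 / 0.1646514 = 0.8351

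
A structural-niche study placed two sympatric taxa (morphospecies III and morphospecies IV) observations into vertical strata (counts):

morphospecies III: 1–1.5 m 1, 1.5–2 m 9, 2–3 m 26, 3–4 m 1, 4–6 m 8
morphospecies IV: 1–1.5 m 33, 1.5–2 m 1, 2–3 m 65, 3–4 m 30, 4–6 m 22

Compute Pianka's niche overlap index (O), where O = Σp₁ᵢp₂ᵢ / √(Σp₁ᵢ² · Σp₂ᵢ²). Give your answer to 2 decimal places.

0.83

Proportions for morphospecies III (n=45): 1/45=0.0222, 9/45=0.2000, 26/45=0.5778, 1/45=0.0222, 8/45=0.1778
Proportions for morphospecies IV (n=151): 33/151=0.2185, 1/151=0.0066, 65/151=0.4305, 30/151=0.1987, 22/151=0.1457
Σ p₁ᵢp₂ᵢ = 0.004851 + 0.001320 + 0.248743 + 0.004411 + 0.025905 = 0.285230
Σp_1ᵢ² = 0.0222² + 0.2000² + 0.5778² + 0.0222² + 0.1778² = 0.000493 + 0.040000 + 0.333853 + 0.000493 + 0.031613 = 0.406452
Σp_2ᵢ² = 0.2185² + 0.0066² + 0.4305² + 0.1987² + 0.1457² = 0.047742 + 0.000044 + 0.185330 + 0.039482 + 0.021228 = 0.293826
O = 0.285230 / √(0.406452 × 0.293826) = 0.285230 / 0.3455809 = 0.8254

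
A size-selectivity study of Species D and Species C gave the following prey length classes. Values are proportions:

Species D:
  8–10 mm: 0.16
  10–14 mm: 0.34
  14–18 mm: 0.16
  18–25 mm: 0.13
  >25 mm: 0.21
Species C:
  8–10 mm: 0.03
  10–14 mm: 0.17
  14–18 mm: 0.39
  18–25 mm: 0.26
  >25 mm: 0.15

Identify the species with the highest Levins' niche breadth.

Σp_Dᵢ² = 0.16² + 0.34² + 0.16² + 0.13² + 0.21² = 0.0256 + 0.1156 + 0.0256 + 0.0169 + 0.0441 = 0.2278
B_D = 1 / 0.2278 = 4.3898
Σp_Cᵢ² = 0.03² + 0.17² + 0.39² + 0.26² + 0.15² = 0.0009 + 0.0289 + 0.1521 + 0.0676 + 0.0225 = 0.2720
B_C = 1 / 0.2720 = 3.6765
Highest B → broadest niche (most generalist): Species D (B = 4.39).

Species D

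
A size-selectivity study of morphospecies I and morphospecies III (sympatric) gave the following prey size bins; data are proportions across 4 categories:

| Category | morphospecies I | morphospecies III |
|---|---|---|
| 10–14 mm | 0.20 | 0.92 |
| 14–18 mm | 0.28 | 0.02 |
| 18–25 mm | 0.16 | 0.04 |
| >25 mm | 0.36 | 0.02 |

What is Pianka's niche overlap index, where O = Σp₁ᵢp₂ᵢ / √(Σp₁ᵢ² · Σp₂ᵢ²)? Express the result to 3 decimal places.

Σ p₁ᵢp₂ᵢ = 0.1840 + 0.0056 + 0.0064 + 0.0072 = 0.2032
Σp_1ᵢ² = 0.20² + 0.28² + 0.16² + 0.36² = 0.0400 + 0.0784 + 0.0256 + 0.1296 = 0.2736
Σp_2ᵢ² = 0.92² + 0.02² + 0.04² + 0.02² = 0.8464 + 0.0004 + 0.0016 + 0.0004 = 0.8488
O = 0.2032 / √(0.2736 × 0.8488) = 0.2032 / 0.481904 = 0.42166

0.422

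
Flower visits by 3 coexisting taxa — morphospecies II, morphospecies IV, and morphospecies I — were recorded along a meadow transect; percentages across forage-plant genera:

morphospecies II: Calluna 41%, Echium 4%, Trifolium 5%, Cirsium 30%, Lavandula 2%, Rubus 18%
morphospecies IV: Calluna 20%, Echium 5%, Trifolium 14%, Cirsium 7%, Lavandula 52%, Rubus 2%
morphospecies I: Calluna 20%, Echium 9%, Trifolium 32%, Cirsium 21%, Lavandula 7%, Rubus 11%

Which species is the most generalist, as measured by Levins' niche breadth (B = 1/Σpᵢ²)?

morphospecies I

Convert percentages to proportions (divide by 100).
Σp_IIᵢ² = 0.41² + 0.04² + 0.05² + 0.30² + 0.02² + 0.18² = 0.1681 + 0.0016 + 0.0025 + 0.0900 + 0.0004 + 0.0324 = 0.2950
B_II = 1 / 0.2950 = 3.3898
Σp_IVᵢ² = 0.20² + 0.05² + 0.14² + 0.07² + 0.52² + 0.02² = 0.0400 + 0.0025 + 0.0196 + 0.0049 + 0.2704 + 0.0004 = 0.3378
B_IV = 1 / 0.3378 = 2.9603
Σp_Iᵢ² = 0.20² + 0.09² + 0.32² + 0.21² + 0.07² + 0.11² = 0.0400 + 0.0081 + 0.1024 + 0.0441 + 0.0049 + 0.0121 = 0.2116
B_I = 1 / 0.2116 = 4.7259
Highest B → broadest niche (most generalist): morphospecies I (B = 4.73).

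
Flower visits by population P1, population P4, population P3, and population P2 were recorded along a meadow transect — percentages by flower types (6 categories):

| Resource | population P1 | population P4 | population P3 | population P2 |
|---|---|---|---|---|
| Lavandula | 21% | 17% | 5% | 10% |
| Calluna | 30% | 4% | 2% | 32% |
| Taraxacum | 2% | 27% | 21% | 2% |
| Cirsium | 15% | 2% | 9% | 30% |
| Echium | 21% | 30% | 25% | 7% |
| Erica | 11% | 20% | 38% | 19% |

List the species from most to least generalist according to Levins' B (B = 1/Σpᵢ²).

Convert percentages to proportions (divide by 100).
Σp_P1ᵢ² = 0.21² + 0.30² + 0.02² + 0.15² + 0.21² + 0.11² = 0.0441 + 0.0900 + 0.0004 + 0.0225 + 0.0441 + 0.0121 = 0.2132
B_P1 = 1 / 0.2132 = 4.6904
Σp_P4ᵢ² = 0.17² + 0.04² + 0.27² + 0.02² + 0.30² + 0.20² = 0.0289 + 0.0016 + 0.0729 + 0.0004 + 0.0900 + 0.0400 = 0.2338
B_P4 = 1 / 0.2338 = 4.2772
Σp_P3ᵢ² = 0.05² + 0.02² + 0.21² + 0.09² + 0.25² + 0.38² = 0.0025 + 0.0004 + 0.0441 + 0.0081 + 0.0625 + 0.1444 = 0.2620
B_P3 = 1 / 0.2620 = 3.8168
Σp_P2ᵢ² = 0.10² + 0.32² + 0.02² + 0.30² + 0.07² + 0.19² = 0.0100 + 0.1024 + 0.0004 + 0.0900 + 0.0049 + 0.0361 = 0.2438
B_P2 = 1 / 0.2438 = 4.1017
Ranking by B (broadest → narrowest): population P1 (4.69) > population P4 (4.28) > population P2 (4.10) > population P3 (3.82)

population P1 > population P4 > population P2 > population P3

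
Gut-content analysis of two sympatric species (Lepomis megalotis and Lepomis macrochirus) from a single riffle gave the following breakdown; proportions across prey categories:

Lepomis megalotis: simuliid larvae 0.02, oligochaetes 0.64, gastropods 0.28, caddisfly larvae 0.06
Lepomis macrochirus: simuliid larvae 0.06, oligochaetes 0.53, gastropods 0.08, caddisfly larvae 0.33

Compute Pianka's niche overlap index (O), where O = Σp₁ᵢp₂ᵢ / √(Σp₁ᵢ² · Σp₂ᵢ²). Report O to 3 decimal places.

0.863

Σ p₁ᵢp₂ᵢ = 0.0012 + 0.3392 + 0.0224 + 0.0198 = 0.3826
Σp_1ᵢ² = 0.02² + 0.64² + 0.28² + 0.06² = 0.0004 + 0.4096 + 0.0784 + 0.0036 = 0.4920
Σp_2ᵢ² = 0.06² + 0.53² + 0.08² + 0.33² = 0.0036 + 0.2809 + 0.0064 + 0.1089 = 0.3998
O = 0.3826 / √(0.4920 × 0.3998) = 0.3826 / 0.443511 = 0.86266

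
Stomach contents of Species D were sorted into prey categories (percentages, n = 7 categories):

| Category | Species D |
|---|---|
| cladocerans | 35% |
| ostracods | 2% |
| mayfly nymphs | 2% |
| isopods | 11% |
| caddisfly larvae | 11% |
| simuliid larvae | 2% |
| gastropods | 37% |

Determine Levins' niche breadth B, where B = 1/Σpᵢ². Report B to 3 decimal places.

Convert percentages to proportions (divide by 100).
Σpᵢ² = 0.35² + 0.02² + 0.02² + 0.11² + 0.11² + 0.02² + 0.37² = 0.1225 + 0.0004 + 0.0004 + 0.0121 + 0.0121 + 0.0004 + 0.1369 = 0.2848
B = 1 / 0.2848 = 3.51124

3.511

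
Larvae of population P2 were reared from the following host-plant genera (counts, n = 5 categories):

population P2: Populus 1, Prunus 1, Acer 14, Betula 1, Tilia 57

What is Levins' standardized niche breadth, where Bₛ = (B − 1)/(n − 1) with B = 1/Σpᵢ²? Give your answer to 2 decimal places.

0.15

Proportions for population P2 (n=74): 1/74=0.0135, 1/74=0.0135, 14/74=0.1892, 1/74=0.0135, 57/74=0.7703
Σpᵢ² = 0.0135² + 0.0135² + 0.1892² + 0.0135² + 0.7703² = 0.000182 + 0.000182 + 0.035797 + 0.000182 + 0.593362 = 0.629705
B = 1 / 0.629705 = 1.5880
Bₛ = (B − 1)/(n − 1) = (1.5880 − 1)/(5 − 1) = 0.5880/4 = 0.1470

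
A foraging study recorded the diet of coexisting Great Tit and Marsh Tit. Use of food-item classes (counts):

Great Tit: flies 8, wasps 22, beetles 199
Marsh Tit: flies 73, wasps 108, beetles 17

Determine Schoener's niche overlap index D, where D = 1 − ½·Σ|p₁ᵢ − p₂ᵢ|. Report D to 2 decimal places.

Proportions for Great Tit (n=229): 8/229=0.0349, 22/229=0.0961, 199/229=0.8690
Proportions for Marsh Tit (n=198): 73/198=0.3687, 108/198=0.5455, 17/198=0.0859
Σ|p₁ᵢ − p₂ᵢ| = 0.3338 + 0.4494 + 0.7831 = 1.5663
D = 1 − ½ × 1.5663 = 1 − 0.78315 = 0.21685

0.22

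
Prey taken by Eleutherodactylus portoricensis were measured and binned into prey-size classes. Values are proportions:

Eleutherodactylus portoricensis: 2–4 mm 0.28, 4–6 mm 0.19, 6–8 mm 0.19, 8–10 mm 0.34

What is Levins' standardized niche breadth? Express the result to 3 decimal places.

Σpᵢ² = 0.28² + 0.19² + 0.19² + 0.34² = 0.0784 + 0.0361 + 0.0361 + 0.1156 = 0.2662
B = 1 / 0.2662 = 3.75657
Bₛ = (B − 1)/(n − 1) = (3.75657 − 1)/(4 − 1) = 2.75657/3 = 0.91886

0.919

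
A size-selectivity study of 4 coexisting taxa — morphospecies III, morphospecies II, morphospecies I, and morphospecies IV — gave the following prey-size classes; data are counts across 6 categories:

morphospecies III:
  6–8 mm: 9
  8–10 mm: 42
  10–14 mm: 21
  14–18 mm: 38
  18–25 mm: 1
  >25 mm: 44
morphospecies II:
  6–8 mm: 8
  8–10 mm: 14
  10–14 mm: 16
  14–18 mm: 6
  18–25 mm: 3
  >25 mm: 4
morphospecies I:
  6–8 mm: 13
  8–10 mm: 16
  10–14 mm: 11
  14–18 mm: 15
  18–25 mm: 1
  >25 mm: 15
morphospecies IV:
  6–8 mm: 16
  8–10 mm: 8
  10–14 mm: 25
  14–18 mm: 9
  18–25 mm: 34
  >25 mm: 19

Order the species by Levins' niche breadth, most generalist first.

Proportions for morphospecies III (n=155): 9/155=0.0581, 42/155=0.2710, 21/155=0.1355, 38/155=0.2452, 1/155=0.0065, 44/155=0.2839
Proportions for morphospecies II (n=51): 8/51=0.1569, 14/51=0.2745, 16/51=0.3137, 6/51=0.1176, 3/51=0.0588, 4/51=0.0784
Proportions for morphospecies I (n=71): 13/71=0.1831, 16/71=0.2254, 11/71=0.1549, 15/71=0.2113, 1/71=0.0141, 15/71=0.2113
Proportions for morphospecies IV (n=111): 16/111=0.1441, 8/111=0.0721, 25/111=0.2252, 9/111=0.0811, 34/111=0.3063, 19/111=0.1712
Σp_IIIᵢ² = 0.0581² + 0.2710² + 0.1355² + 0.2452² + 0.0065² + 0.2839² = 0.003376 + 0.073441 + 0.018360 + 0.060123 + 0.000042 + 0.080599 = 0.235941
B_III = 1 / 0.235941 = 4.2383
Σp_IIᵢ² = 0.1569² + 0.2745² + 0.3137² + 0.1176² + 0.0588² + 0.0784² = 0.024618 + 0.075350 + 0.098408 + 0.013830 + 0.003457 + 0.006147 = 0.221810
B_II = 1 / 0.221810 = 4.5084
Σp_Iᵢ² = 0.1831² + 0.2254² + 0.1549² + 0.2113² + 0.0141² + 0.2113² = 0.033526 + 0.050805 + 0.023994 + 0.044648 + 0.000199 + 0.044648 = 0.197820
B_I = 1 / 0.197820 = 5.0551
Σp_IVᵢ² = 0.1441² + 0.0721² + 0.2252² + 0.0811² + 0.3063² + 0.1712² = 0.020765 + 0.005198 + 0.050715 + 0.006577 + 0.093820 + 0.029309 = 0.206384
B_IV = 1 / 0.206384 = 4.8453
Ranking by B (broadest → narrowest): morphospecies I (5.06) > morphospecies IV (4.85) > morphospecies II (4.51) > morphospecies III (4.24)

morphospecies I > morphospecies IV > morphospecies II > morphospecies III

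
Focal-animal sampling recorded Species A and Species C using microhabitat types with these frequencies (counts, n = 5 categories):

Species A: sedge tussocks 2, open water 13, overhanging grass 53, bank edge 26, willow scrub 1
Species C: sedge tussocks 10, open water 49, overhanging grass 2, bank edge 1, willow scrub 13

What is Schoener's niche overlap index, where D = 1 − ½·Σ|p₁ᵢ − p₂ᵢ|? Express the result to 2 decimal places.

0.21

Proportions for Species A (n=95): 2/95=0.0211, 13/95=0.1368, 53/95=0.5579, 26/95=0.2737, 1/95=0.0105
Proportions for Species C (n=75): 10/75=0.1333, 49/75=0.6533, 2/75=0.0267, 1/75=0.0133, 13/75=0.1733
Σ|p₁ᵢ − p₂ᵢ| = 0.1122 + 0.5165 + 0.5312 + 0.2604 + 0.1628 = 1.5831
D = 1 − ½ × 1.5831 = 1 − 0.79155 = 0.20845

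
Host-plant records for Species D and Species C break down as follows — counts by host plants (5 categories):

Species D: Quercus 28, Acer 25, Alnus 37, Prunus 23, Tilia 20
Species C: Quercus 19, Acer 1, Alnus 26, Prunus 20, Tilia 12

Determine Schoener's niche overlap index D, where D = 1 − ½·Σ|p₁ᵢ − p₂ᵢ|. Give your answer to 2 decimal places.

0.82

Proportions for Species D (n=133): 28/133=0.2105, 25/133=0.1880, 37/133=0.2782, 23/133=0.1729, 20/133=0.1504
Proportions for Species C (n=78): 19/78=0.2436, 1/78=0.0128, 26/78=0.3333, 20/78=0.2564, 12/78=0.1538
Σ|p₁ᵢ − p₂ᵢ| = 0.0331 + 0.1752 + 0.0551 + 0.0835 + 0.0034 = 0.3503
D = 1 − ½ × 0.3503 = 1 − 0.17515 = 0.82485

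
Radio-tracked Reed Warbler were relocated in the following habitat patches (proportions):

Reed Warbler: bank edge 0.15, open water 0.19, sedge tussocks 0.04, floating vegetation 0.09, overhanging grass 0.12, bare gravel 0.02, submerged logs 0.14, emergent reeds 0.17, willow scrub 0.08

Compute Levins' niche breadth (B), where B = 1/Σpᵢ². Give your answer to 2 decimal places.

7.25

Σpᵢ² = 0.15² + 0.19² + 0.04² + 0.09² + 0.12² + 0.02² + 0.14² + 0.17² + 0.08² = 0.0225 + 0.0361 + 0.0016 + 0.0081 + 0.0144 + 0.0004 + 0.0196 + 0.0289 + 0.0064 = 0.1380
B = 1 / 0.1380 = 7.2464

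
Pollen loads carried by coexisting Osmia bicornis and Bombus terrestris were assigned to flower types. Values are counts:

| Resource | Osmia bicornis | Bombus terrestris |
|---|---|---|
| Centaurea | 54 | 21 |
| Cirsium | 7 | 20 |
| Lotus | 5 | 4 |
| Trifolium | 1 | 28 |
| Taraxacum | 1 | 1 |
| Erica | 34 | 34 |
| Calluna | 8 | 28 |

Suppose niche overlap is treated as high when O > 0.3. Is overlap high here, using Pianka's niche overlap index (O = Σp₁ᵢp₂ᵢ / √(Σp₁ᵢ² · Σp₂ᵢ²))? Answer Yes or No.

Yes

Proportions for Osmia bicornis (n=110): 54/110=0.4909, 7/110=0.0636, 5/110=0.0455, 1/110=0.0091, 1/110=0.0091, 34/110=0.3091, 8/110=0.0727
Proportions for Bombus terrestris (n=136): 21/136=0.1544, 20/136=0.1471, 4/136=0.0294, 28/136=0.2059, 1/136=0.0074, 34/136=0.2500, 28/136=0.2059
Σ p₁ᵢp₂ᵢ = 0.075795 + 0.009356 + 0.001338 + 0.001874 + 0.000067 + 0.077275 + 0.014969 = 0.180674
Σp_1ᵢ² = 0.4909² + 0.0636² + 0.0455² + 0.0091² + 0.0091² + 0.3091² + 0.0727² = 0.240983 + 0.004045 + 0.002070 + 0.000083 + 0.000083 + 0.095543 + 0.005285 = 0.348092
Σp_2ᵢ² = 0.1544² + 0.1471² + 0.0294² + 0.2059² + 0.0074² + 0.2500² + 0.2059² = 0.023839 + 0.021638 + 0.000864 + 0.042395 + 0.000055 + 0.062500 + 0.042395 = 0.193686
O = 0.180674 / √(0.348092 × 0.193686) = 0.180674 / 0.2596547 = 0.6958
O = 0.6958 > 0.3 → Yes.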